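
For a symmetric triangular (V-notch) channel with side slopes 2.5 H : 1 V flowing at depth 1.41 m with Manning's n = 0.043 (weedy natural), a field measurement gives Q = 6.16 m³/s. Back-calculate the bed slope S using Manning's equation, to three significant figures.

A = z·y² = 2.5×1.41² = 4.970 m²
P = 2y√(1+z²) = 2×1.41×√(1+2.5²) = 7.593 m
R = A/P = 4.970/7.593 = 0.6546 m
S = (Q·n / (1·A·R^(2/3)))² = (6.16×0.043 / (1×4.970×0.7539))² = 0.004997

0.00500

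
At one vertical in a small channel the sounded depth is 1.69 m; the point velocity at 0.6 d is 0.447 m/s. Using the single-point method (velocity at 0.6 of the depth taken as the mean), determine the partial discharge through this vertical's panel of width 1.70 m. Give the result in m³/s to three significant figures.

1.28 m³/s

v̄ = v₀.₆ = 0.447 m/s
q = v̄ × d × w = 0.4470 × 1.69 × 1.70 = 1.284 m³/s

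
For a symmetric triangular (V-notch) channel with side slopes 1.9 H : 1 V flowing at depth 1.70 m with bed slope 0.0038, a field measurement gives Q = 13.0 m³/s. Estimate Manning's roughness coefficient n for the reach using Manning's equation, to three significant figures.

0.0215

A = z·y² = 1.9×1.70² = 5.491 m²
P = 2y√(1+z²) = 2×1.70×√(1+1.9²) = 7.300 m
R = A/P = 5.491/7.300 = 0.7522 m
n = (1/Q)·A·R^(2/3)·S^(1/2) = (1/13.0) × 5.491 × 0.8271 × 0.06164 = 0.02154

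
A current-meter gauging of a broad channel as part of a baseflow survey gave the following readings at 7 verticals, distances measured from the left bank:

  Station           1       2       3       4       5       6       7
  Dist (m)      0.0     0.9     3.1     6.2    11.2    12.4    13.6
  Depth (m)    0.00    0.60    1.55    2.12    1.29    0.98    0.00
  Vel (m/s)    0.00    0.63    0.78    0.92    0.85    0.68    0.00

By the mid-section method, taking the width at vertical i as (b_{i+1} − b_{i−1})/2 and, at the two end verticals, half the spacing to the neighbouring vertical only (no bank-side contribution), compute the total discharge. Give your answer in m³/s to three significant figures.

w_2 = (3.1 − 0.0)/2 = 1.55 m; q_2 = 0.63 × 0.60 × 1.55 = 0.5859 m³/s
w_3 = (6.2 − 0.9)/2 = 2.65 m; q_3 = 0.78 × 1.55 × 2.65 = 3.204 m³/s
w_4 = (11.2 − 3.1)/2 = 4.05 m; q_4 = 0.92 × 2.12 × 4.05 = 7.899 m³/s
w_5 = (12.4 − 6.2)/2 = 3.1 m; q_5 = 0.85 × 1.29 × 3.1 = 3.399 m³/s
w_6 = (13.6 − 11.2)/2 = 1.2 m; q_6 = 0.68 × 0.98 × 1.2 = 0.7997 m³/s
Stations 1, 7 contribute zero (depth or velocity is 0).
Q = Σ qᵢ = 15.89 m³/s

15.9 m³/s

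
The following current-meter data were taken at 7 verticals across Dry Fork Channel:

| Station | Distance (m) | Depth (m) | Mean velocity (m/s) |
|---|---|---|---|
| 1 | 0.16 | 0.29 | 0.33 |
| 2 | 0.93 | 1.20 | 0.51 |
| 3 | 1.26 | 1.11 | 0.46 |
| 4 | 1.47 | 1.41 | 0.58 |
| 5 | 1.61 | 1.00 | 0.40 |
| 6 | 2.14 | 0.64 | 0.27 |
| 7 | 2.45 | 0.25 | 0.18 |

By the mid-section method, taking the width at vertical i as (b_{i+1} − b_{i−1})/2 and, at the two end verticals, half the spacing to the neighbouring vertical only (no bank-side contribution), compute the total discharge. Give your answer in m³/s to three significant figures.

0.868 m³/s

w_1 = (0.93 − 0.16)/2 = 0.385 m; q_1 = 0.33 × 0.29 × 0.385 = 0.03684 m³/s
w_2 = (1.26 − 0.16)/2 = 0.55 m; q_2 = 0.51 × 1.20 × 0.55 = 0.3366 m³/s
w_3 = (1.47 − 0.93)/2 = 0.27 m; q_3 = 0.46 × 1.11 × 0.27 = 0.1379 m³/s
w_4 = (1.61 − 1.26)/2 = 0.175 m; q_4 = 0.58 × 1.41 × 0.175 = 0.1431 m³/s
w_5 = (2.14 − 1.47)/2 = 0.335 m; q_5 = 0.40 × 1.00 × 0.335 = 0.1340 m³/s
w_6 = (2.45 − 1.61)/2 = 0.42 m; q_6 = 0.27 × 0.64 × 0.42 = 0.07258 m³/s
w_7 = (2.45 − 2.14)/2 = 0.155 m; q_7 = 0.18 × 0.25 × 0.155 = 0.006975 m³/s
Q = Σ qᵢ = 0.8680 m³/s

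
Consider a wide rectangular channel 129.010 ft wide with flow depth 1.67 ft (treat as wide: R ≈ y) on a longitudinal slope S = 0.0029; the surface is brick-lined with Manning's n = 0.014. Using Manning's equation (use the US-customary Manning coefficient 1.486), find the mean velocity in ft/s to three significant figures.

A = b·y = 129.010 × 1.67 = 215.4 ft²
Wide channel: R ≈ y = 1.67 ft
Q = (1.486/n)·A·R^(2/3)·S^(1/2) = (1.486/0.014) × 215.4 × 1.670^(2/3) × 0.0029^(1/2) = 1733 ft³/s
V = Q/A = 1733/215.4 = 8.046 ft/s

8.05 ft/s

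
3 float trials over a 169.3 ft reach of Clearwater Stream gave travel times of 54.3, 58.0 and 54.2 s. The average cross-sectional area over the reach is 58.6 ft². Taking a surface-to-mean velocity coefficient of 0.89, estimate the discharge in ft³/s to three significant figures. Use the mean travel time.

159 ft³/s

t̄ = (54.3 + 58.0 + 54.2) / 3 = 55.5 s
v_surface = L / t̄ = 169.3 / 55.5 = 3.050 ft/s
v_mean = 0.89 × 3.050 = 2.715 ft/s
Q = A × v_mean = 58.6 × 2.715 = 159.1 ft³/s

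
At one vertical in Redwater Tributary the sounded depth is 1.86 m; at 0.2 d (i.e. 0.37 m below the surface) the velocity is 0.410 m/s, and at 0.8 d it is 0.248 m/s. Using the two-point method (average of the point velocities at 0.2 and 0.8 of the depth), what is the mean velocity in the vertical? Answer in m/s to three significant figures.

v̄ = (0.410 + 0.248) / 2 = 0.3290 m/s

0.329 m/s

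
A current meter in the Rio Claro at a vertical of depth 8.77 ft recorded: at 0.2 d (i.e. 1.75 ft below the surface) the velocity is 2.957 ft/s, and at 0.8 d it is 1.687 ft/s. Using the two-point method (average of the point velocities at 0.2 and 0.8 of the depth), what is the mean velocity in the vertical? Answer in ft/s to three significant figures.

v̄ = (2.957 + 1.687) / 2 = 2.322 ft/s

2.32 ft/s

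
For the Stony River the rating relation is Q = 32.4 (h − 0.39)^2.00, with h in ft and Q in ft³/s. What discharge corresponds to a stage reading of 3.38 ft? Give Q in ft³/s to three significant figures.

Q = 32.4 × (3.38 − 0.39)^2.00 = 32.4 × 2.99^2.00 = 289.7 ft³/s

290 ft³/s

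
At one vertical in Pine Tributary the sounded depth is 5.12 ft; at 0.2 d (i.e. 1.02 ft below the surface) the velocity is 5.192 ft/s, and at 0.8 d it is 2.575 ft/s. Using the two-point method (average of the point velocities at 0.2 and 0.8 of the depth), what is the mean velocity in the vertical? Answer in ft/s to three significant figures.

v̄ = (5.192 + 2.575) / 2 = 3.884 ft/s

3.88 ft/s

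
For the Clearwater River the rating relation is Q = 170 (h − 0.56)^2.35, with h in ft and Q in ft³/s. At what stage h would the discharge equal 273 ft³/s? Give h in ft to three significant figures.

h − h₀ = (Q/C)^(1/b) = (273/170)^(1/2.35) = 1.223 ft
h = 0.56 + 1.223 = 1.783 ft

1.78 ft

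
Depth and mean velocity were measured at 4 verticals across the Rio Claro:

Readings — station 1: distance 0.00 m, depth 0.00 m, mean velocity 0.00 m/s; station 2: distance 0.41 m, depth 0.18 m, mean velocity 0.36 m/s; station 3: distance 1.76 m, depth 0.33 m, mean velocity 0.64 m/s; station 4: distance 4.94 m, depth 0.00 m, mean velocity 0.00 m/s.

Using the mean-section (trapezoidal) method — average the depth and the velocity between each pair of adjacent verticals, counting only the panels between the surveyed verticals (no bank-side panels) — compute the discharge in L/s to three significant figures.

Panel 1-2: Δb = 0.41 m, d̄ = (0.00+0.18)/2 = 0.09, v̄ = (0.00+0.36)/2 = 0.18 → q = 0.41×0.09×0.18 = 0.006642 m³/s
Panel 2-3: Δb = 1.35 m, d̄ = (0.18+0.33)/2 = 0.255, v̄ = (0.36+0.64)/2 = 0.5 → q = 1.35×0.255×0.5 = 0.1721 m³/s
Panel 3-4: Δb = 3.18 m, d̄ = (0.33+0.00)/2 = 0.165, v̄ = (0.64+0.00)/2 = 0.32 → q = 3.18×0.165×0.32 = 0.1679 m³/s
Q = Σ q = 0.3467 m³/s
= 0.3467 × 1000 = 346.7 L/s

347 L/s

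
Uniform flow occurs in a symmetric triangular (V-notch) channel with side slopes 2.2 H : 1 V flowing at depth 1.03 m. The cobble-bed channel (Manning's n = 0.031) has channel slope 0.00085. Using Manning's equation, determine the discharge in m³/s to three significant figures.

A = z·y² = 2.2×1.03² = 2.334 m²
P = 2y√(1+z²) = 2×1.03×√(1+2.2²) = 4.978 m
R = A/P = 2.334/4.978 = 0.4688 m
Q = (1/n)·A·R^(2/3)·S^(1/2) = (1/0.031) × 2.334 × 0.4688^(2/3) × 0.00085^(1/2) = 1.325 m³/s

1.32 m³/s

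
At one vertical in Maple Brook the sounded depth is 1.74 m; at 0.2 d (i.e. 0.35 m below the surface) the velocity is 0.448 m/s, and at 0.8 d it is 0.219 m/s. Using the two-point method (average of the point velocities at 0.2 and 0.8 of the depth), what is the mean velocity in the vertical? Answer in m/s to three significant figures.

0.334 m/s

v̄ = (0.448 + 0.219) / 2 = 0.3335 m/s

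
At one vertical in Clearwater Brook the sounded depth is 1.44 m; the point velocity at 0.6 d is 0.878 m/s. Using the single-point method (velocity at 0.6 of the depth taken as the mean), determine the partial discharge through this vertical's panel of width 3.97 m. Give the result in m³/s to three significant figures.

v̄ = v₀.₆ = 0.878 m/s
q = v̄ × d × w = 0.8780 × 1.44 × 3.97 = 5.019 m³/s

5.02 m³/s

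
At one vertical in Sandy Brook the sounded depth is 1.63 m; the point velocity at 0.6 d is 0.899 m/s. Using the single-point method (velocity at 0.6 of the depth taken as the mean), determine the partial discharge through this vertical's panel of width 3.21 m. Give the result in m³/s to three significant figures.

4.70 m³/s

v̄ = v₀.₆ = 0.899 m/s
q = v̄ × d × w = 0.8990 × 1.63 × 3.21 = 4.704 m³/s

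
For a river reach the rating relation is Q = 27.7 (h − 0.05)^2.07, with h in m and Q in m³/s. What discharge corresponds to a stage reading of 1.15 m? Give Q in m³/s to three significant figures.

Q = 27.7 × (1.15 − 0.05)^2.07 = 27.7 × 1.1^2.07 = 33.74 m³/s

33.7 m³/s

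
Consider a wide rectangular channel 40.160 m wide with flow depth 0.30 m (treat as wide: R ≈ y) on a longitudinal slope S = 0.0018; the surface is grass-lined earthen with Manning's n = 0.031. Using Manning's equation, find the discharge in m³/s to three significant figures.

A = b·y = 40.160 × 0.30 = 12.05 m²
Wide channel: R ≈ y = 0.30 m
Q = (1/n)·A·R^(2/3)·S^(1/2) = (1/0.031) × 12.05 × 0.3000^(2/3) × 0.0018^(1/2) = 7.389 m³/s

7.39 m³/s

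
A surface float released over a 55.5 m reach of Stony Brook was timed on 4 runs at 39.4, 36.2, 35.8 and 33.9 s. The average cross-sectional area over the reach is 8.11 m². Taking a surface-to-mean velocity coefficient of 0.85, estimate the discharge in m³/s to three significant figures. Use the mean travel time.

t̄ = (39.4 + 36.2 + 35.8 + 33.9) / 4 = 36.325 s
v_surface = L / t̄ = 55.5 / 36.325 = 1.528 m/s
v_mean = 0.85 × 1.528 = 1.299 m/s
Q = A × v_mean = 8.11 × 1.299 = 10.53 m³/s

10.5 m³/s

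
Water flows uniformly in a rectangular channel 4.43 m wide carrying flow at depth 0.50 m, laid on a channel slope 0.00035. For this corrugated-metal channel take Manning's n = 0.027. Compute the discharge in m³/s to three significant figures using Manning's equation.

0.844 m³/s

A = b·y = 4.43 × 0.50 = 2.215 m²
P = b + 2y = 4.43 + 2×0.50 = 5.430 m
R = A/P = 2.215/5.430 = 0.4079 m
Q = (1/n)·A·R^(2/3)·S^(1/2) = (1/0.027) × 2.215 × 0.4079^(2/3) × 0.00035^(1/2) = 0.8442 m³/s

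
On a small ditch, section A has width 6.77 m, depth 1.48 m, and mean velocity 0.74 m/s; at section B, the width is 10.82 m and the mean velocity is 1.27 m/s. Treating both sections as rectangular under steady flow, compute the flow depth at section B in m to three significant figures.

0.540 m

Q = A₁V₁ = (6.77×1.48) × 0.74 = 7.415 m³/s
d₂ = Q/(b₂ V₂) = 7.415/(10.82×1.27) = 0.5396 m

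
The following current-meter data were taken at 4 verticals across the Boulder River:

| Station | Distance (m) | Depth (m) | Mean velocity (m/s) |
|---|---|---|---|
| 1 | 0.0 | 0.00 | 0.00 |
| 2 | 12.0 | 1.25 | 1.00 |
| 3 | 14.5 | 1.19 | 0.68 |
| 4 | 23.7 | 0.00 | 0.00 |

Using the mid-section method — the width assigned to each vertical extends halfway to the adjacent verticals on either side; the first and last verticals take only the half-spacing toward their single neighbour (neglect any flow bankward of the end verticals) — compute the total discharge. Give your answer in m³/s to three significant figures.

13.8 m³/s

w_2 = (14.5 − 0.0)/2 = 7.25 m; q_2 = 1.00 × 1.25 × 7.25 = 9.063 m³/s
w_3 = (23.7 − 12.0)/2 = 5.85 m; q_3 = 0.68 × 1.19 × 5.85 = 4.734 m³/s
Stations 1, 4 contribute zero (depth or velocity is 0).
Q = Σ qᵢ = 13.80 m³/s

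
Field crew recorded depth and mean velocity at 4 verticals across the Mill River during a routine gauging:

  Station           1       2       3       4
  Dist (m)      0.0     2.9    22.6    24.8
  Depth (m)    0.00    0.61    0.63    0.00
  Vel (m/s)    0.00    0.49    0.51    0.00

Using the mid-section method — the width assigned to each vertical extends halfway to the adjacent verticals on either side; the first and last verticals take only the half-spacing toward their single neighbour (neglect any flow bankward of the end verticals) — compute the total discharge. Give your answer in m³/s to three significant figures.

6.90 m³/s

w_2 = (22.6 − 0.0)/2 = 11.3 m; q_2 = 0.49 × 0.61 × 11.3 = 3.378 m³/s
w_3 = (24.8 − 2.9)/2 = 10.95 m; q_3 = 0.51 × 0.63 × 10.95 = 3.518 m³/s
Stations 1, 4 contribute zero (depth or velocity is 0).
Q = Σ qᵢ = 6.896 m³/s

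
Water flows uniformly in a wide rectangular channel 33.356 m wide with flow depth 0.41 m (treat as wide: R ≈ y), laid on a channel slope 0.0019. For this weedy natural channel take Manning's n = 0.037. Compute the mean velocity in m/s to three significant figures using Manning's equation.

0.650 m/s

A = b·y = 33.356 × 0.41 = 13.68 m²
Wide channel: R ≈ y = 0.41 m
Q = (1/n)·A·R^(2/3)·S^(1/2) = (1/0.037) × 13.68 × 0.4100^(2/3) × 0.0019^(1/2) = 8.892 m³/s
V = Q/A = 8.892/13.68 = 0.6502 m/s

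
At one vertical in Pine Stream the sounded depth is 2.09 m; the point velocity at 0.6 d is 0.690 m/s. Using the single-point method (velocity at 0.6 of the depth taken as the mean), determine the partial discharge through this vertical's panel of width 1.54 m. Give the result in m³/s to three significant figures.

2.22 m³/s

v̄ = v₀.₆ = 0.690 m/s
q = v̄ × d × w = 0.6900 × 2.09 × 1.54 = 2.221 m³/s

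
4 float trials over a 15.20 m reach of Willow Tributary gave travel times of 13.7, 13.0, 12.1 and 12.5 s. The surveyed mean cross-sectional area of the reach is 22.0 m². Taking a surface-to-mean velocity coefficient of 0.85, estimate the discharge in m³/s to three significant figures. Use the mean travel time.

t̄ = (13.7 + 13.0 + 12.1 + 12.5) / 4 = 12.825 s
v_surface = L / t̄ = 15.20 / 12.825 = 1.185 m/s
v_mean = 0.85 × 1.185 = 1.007 m/s
Q = A × v_mean = 22.0 × 1.007 = 22.16 m³/s

22.2 m³/s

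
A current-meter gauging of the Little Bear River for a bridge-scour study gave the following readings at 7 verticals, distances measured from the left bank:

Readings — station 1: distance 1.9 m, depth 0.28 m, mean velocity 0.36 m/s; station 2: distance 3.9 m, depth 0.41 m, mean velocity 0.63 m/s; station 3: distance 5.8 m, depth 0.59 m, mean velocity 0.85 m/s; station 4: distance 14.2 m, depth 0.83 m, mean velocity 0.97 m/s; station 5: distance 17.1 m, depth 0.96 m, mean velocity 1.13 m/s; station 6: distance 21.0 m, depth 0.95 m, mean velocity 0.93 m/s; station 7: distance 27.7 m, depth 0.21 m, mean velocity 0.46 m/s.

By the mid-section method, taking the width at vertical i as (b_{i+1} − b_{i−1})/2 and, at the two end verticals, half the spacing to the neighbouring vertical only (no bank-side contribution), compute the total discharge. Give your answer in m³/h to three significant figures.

59100 m³/h

w_1 = (3.9 − 1.9)/2 = 1 m; q_1 = 0.36 × 0.28 × 1 = 0.1008 m³/s
w_2 = (5.8 − 1.9)/2 = 1.95 m; q_2 = 0.63 × 0.41 × 1.95 = 0.5037 m³/s
w_3 = (14.2 − 3.9)/2 = 5.15 m; q_3 = 0.85 × 0.59 × 5.15 = 2.583 m³/s
w_4 = (17.1 − 5.8)/2 = 5.65 m; q_4 = 0.97 × 0.83 × 5.65 = 4.549 m³/s
w_5 = (21.0 − 14.2)/2 = 3.4 m; q_5 = 1.13 × 0.96 × 3.4 = 3.688 m³/s
w_6 = (27.7 − 17.1)/2 = 5.3 m; q_6 = 0.93 × 0.95 × 5.3 = 4.683 m³/s
w_7 = (27.7 − 21.0)/2 = 3.35 m; q_7 = 0.46 × 0.21 × 3.35 = 0.3236 m³/s
Q = Σ qᵢ = 16.43 m³/s
= 16.43 × 3600 = 59150 m³/h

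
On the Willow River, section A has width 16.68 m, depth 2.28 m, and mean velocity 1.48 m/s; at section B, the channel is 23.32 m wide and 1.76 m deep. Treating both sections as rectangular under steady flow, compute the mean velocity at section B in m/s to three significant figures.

1.37 m/s

Q = A₁V₁ = (16.68×2.28) × 1.48 = 56.28 m³/s
A₂ = 23.32 × 1.76 = 41.04 m²
V₂ = Q/A₂ = 56.28/41.04 = 1.371 m/s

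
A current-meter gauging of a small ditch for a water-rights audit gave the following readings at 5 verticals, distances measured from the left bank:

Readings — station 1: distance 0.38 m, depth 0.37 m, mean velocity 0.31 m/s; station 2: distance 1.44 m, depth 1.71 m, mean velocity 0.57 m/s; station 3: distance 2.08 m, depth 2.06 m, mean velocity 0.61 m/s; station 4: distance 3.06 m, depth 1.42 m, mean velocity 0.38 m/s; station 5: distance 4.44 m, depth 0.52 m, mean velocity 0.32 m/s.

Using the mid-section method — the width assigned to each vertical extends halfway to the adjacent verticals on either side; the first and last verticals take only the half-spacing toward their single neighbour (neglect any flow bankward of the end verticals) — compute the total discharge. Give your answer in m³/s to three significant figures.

w_1 = (1.44 − 0.38)/2 = 0.53 m; q_1 = 0.31 × 0.37 × 0.53 = 0.06079 m³/s
w_2 = (2.08 − 0.38)/2 = 0.85 m; q_2 = 0.57 × 1.71 × 0.85 = 0.8285 m³/s
w_3 = (3.06 − 1.44)/2 = 0.81 m; q_3 = 0.61 × 2.06 × 0.81 = 1.018 m³/s
w_4 = (4.44 − 2.08)/2 = 1.18 m; q_4 = 0.38 × 1.42 × 1.18 = 0.6367 m³/s
w_5 = (4.44 − 3.06)/2 = 0.69 m; q_5 = 0.32 × 0.52 × 0.69 = 0.1148 m³/s
Q = Σ qᵢ = 2.659 m³/s

2.66 m³/s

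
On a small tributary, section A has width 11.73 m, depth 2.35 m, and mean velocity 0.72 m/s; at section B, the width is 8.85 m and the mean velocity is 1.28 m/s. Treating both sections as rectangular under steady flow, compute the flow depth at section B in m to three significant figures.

1.75 m

Q = A₁V₁ = (11.73×2.35) × 0.72 = 19.85 m³/s
d₂ = Q/(b₂ V₂) = 19.85/(8.85×1.28) = 1.752 m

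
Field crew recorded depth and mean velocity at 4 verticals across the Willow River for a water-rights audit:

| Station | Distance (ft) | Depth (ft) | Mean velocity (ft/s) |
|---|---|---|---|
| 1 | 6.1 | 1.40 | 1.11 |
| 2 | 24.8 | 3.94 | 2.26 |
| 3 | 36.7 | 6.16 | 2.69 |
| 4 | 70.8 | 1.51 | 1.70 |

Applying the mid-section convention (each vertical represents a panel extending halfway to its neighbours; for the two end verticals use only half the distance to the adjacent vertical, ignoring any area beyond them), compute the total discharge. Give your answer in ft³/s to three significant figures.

576 ft³/s

w_1 = (24.8 − 6.1)/2 = 9.35 ft; q_1 = 1.11 × 1.40 × 9.35 = 14.53 ft³/s
w_2 = (36.7 − 6.1)/2 = 15.3 ft; q_2 = 2.26 × 3.94 × 15.3 = 136.2 ft³/s
w_3 = (70.8 − 24.8)/2 = 23 ft; q_3 = 2.69 × 6.16 × 23 = 381.1 ft³/s
w_4 = (70.8 − 36.7)/2 = 17.05 ft; q_4 = 1.70 × 1.51 × 17.05 = 43.77 ft³/s
Q = Σ qᵢ = 575.7 ft³/s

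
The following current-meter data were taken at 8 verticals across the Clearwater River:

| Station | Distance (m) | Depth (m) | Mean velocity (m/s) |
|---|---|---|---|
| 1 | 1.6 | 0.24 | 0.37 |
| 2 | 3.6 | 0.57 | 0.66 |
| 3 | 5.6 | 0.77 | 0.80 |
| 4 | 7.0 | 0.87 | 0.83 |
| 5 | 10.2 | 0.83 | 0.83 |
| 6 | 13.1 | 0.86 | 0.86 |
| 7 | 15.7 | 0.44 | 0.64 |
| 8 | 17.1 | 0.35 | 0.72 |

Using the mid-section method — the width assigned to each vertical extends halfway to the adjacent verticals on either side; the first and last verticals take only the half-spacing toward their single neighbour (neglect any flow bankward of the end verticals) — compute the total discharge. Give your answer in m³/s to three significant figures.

8.42 m³/s

w_1 = (3.6 − 1.6)/2 = 1 m; q_1 = 0.37 × 0.24 × 1 = 0.08880 m³/s
w_2 = (5.6 − 1.6)/2 = 2 m; q_2 = 0.66 × 0.57 × 2 = 0.7524 m³/s
w_3 = (7.0 − 3.6)/2 = 1.7 m; q_3 = 0.80 × 0.77 × 1.7 = 1.047 m³/s
w_4 = (10.2 − 5.6)/2 = 2.3 m; q_4 = 0.83 × 0.87 × 2.3 = 1.661 m³/s
w_5 = (13.1 − 7.0)/2 = 3.05 m; q_5 = 0.83 × 0.83 × 3.05 = 2.101 m³/s
w_6 = (15.7 − 10.2)/2 = 2.75 m; q_6 = 0.86 × 0.86 × 2.75 = 2.034 m³/s
w_7 = (17.1 − 13.1)/2 = 2 m; q_7 = 0.64 × 0.44 × 2 = 0.5632 m³/s
w_8 = (17.1 − 15.7)/2 = 0.7 m; q_8 = 0.72 × 0.35 × 0.7 = 0.1764 m³/s
Q = Σ qᵢ = 8.424 m³/s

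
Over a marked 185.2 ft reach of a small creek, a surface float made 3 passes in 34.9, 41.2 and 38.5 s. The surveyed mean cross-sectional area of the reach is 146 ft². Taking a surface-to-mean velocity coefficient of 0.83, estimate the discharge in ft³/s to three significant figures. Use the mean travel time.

588 ft³/s

t̄ = (34.9 + 41.2 + 38.5) / 3 = 38.2 s
v_surface = L / t̄ = 185.2 / 38.2 = 4.848 ft/s
v_mean = 0.83 × 4.848 = 4.024 ft/s
Q = A × v_mean = 146 × 4.024 = 587.5 ft³/s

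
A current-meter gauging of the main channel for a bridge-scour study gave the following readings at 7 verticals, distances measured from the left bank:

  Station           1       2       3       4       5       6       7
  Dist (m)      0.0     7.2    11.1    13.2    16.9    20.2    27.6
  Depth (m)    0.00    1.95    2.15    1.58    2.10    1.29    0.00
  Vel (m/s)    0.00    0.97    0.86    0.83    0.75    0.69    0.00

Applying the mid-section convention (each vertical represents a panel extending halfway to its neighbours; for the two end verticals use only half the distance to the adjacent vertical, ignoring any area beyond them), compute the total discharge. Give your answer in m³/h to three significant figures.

w_2 = (11.1 − 0.0)/2 = 5.55 m; q_2 = 0.97 × 1.95 × 5.55 = 10.50 m³/s
w_3 = (13.2 − 7.2)/2 = 3 m; q_3 = 0.86 × 2.15 × 3 = 5.547 m³/s
w_4 = (16.9 − 11.1)/2 = 2.9 m; q_4 = 0.83 × 1.58 × 2.9 = 3.803 m³/s
w_5 = (20.2 − 13.2)/2 = 3.5 m; q_5 = 0.75 × 2.10 × 3.5 = 5.513 m³/s
w_6 = (27.6 − 16.9)/2 = 5.35 m; q_6 = 0.69 × 1.29 × 5.35 = 4.762 m³/s
Stations 1, 7 contribute zero (depth or velocity is 0).
Q = Σ qᵢ = 30.12 m³/s
= 30.12 × 3600 = 108400 m³/h

108000 m³/h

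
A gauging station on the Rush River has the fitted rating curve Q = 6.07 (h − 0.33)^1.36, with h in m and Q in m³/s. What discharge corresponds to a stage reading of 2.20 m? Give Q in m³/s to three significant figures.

Q = 6.07 × (2.20 − 0.33)^1.36 = 6.07 × 1.87^1.36 = 14.22 m³/s

14.2 m³/s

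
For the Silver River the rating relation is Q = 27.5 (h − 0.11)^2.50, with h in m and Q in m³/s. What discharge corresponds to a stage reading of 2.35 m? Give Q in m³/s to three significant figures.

207 m³/s

Q = 27.5 × (2.35 − 0.11)^2.50 = 27.5 × 2.24^2.50 = 206.5 m³/s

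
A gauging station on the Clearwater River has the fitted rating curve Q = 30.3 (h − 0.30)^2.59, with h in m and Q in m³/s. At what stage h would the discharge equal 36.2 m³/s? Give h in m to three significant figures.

h − h₀ = (Q/C)^(1/b) = (36.2/30.3)^(1/2.59) = 1.071 m
h = 0.30 + 1.071 = 1.371 m

1.37 m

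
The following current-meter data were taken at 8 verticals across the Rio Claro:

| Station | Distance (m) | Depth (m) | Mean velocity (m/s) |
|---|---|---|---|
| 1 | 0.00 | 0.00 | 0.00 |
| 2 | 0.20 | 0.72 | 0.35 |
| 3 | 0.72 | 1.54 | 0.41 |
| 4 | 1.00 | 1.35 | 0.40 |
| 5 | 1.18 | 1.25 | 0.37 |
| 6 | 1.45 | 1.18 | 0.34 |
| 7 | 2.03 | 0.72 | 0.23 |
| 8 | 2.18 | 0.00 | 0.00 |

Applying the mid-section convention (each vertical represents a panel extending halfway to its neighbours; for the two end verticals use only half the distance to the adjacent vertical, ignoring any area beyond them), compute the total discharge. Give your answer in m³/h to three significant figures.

w_2 = (0.72 − 0.00)/2 = 0.36 m; q_2 = 0.35 × 0.72 × 0.36 = 0.09072 m³/s
w_3 = (1.00 − 0.20)/2 = 0.4 m; q_3 = 0.41 × 1.54 × 0.4 = 0.2526 m³/s
w_4 = (1.18 − 0.72)/2 = 0.23 m; q_4 = 0.40 × 1.35 × 0.23 = 0.1242 m³/s
w_5 = (1.45 − 1.00)/2 = 0.225 m; q_5 = 0.37 × 1.25 × 0.225 = 0.1041 m³/s
w_6 = (2.03 − 1.18)/2 = 0.425 m; q_6 = 0.34 × 1.18 × 0.425 = 0.1705 m³/s
w_7 = (2.18 − 1.45)/2 = 0.365 m; q_7 = 0.23 × 0.72 × 0.365 = 0.06044 m³/s
Stations 1, 8 contribute zero (depth or velocity is 0).
Q = Σ qᵢ = 0.8025 m³/s
= 0.8025 × 3600 = 2889 m³/h

2890 m³/h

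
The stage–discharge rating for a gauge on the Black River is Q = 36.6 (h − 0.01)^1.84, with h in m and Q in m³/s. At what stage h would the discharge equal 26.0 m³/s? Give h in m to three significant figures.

h − h₀ = (Q/C)^(1/b) = (26.0/36.6)^(1/1.84) = 0.8304 m
h = 0.01 + 0.8304 = 0.8404 m

0.840 m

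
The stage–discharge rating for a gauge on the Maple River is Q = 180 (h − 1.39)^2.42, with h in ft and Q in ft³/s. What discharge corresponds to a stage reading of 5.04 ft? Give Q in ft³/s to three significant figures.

Q = 180 × (5.04 − 1.39)^2.42 = 180 × 3.65^2.42 = 4131 ft³/s

4130 ft³/s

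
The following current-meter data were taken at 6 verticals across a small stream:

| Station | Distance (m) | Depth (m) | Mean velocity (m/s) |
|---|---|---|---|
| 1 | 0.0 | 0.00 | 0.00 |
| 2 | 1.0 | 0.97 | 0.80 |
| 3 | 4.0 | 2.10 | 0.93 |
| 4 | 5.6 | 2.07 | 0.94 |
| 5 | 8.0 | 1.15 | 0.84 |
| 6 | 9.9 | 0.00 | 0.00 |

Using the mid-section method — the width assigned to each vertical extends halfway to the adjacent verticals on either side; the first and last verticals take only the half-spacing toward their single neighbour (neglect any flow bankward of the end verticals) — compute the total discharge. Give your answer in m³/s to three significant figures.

12.0 m³/s

w_2 = (4.0 − 0.0)/2 = 2 m; q_2 = 0.80 × 0.97 × 2 = 1.552 m³/s
w_3 = (5.6 − 1.0)/2 = 2.3 m; q_3 = 0.93 × 2.10 × 2.3 = 4.492 m³/s
w_4 = (8.0 − 4.0)/2 = 2 m; q_4 = 0.94 × 2.07 × 2 = 3.892 m³/s
w_5 = (9.9 − 5.6)/2 = 2.15 m; q_5 = 0.84 × 1.15 × 2.15 = 2.077 m³/s
Stations 1, 6 contribute zero (depth or velocity is 0).
Q = Σ qᵢ = 12.01 m³/s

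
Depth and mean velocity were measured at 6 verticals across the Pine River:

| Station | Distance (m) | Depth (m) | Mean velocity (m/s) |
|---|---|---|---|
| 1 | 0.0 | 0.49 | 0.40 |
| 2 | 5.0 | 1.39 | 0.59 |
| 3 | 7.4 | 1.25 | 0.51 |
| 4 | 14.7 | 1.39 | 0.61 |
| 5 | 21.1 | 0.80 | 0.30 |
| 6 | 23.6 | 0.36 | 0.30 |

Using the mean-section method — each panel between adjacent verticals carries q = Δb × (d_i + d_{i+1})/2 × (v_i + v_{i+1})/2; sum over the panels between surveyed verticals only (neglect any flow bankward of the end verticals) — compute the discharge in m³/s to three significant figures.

13.1 m³/s

Panel 1-2: Δb = 5 m, d̄ = (0.49+1.39)/2 = 0.94, v̄ = (0.40+0.59)/2 = 0.495 → q = 5×0.94×0.495 = 2.327 m³/s
Panel 2-3: Δb = 2.4 m, d̄ = (1.39+1.25)/2 = 1.32, v̄ = (0.59+0.51)/2 = 0.55 → q = 2.4×1.32×0.55 = 1.742 m³/s
Panel 3-4: Δb = 7.3 m, d̄ = (1.25+1.39)/2 = 1.32, v̄ = (0.51+0.61)/2 = 0.56 → q = 7.3×1.32×0.56 = 5.396 m³/s
Panel 4-5: Δb = 6.4 m, d̄ = (1.39+0.80)/2 = 1.095, v̄ = (0.61+0.30)/2 = 0.455 → q = 6.4×1.095×0.455 = 3.189 m³/s
Panel 5-6: Δb = 2.5 m, d̄ = (0.80+0.36)/2 = 0.58, v̄ = (0.30+0.30)/2 = 0.3 → q = 2.5×0.58×0.3 = 0.4350 m³/s
Q = Σ q = 13.09 m³/s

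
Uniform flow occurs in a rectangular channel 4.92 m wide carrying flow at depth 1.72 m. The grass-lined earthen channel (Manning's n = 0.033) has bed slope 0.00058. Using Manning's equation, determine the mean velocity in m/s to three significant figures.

0.736 m/s

A = b·y = 4.92 × 1.72 = 8.462 m²
P = b + 2y = 4.92 + 2×1.72 = 8.360 m
R = A/P = 8.462/8.360 = 1.012 m
Q = (1/n)·A·R^(2/3)·S^(1/2) = (1/0.033) × 8.462 × 1.012^(2/3) × 0.00058^(1/2) = 6.226 m³/s
V = Q/A = 6.226/8.462 = 0.7357 m/s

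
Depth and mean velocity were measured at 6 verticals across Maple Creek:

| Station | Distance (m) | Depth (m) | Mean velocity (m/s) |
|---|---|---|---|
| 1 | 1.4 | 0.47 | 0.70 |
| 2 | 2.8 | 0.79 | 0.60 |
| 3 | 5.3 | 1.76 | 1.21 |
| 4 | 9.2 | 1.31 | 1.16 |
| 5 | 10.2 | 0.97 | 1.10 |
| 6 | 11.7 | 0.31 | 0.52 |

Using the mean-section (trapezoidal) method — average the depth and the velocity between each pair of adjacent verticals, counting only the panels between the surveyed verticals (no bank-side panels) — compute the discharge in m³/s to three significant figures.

Panel 1-2: Δb = 1.4 m, d̄ = (0.47+0.79)/2 = 0.63, v̄ = (0.70+0.60)/2 = 0.65 → q = 1.4×0.63×0.65 = 0.5733 m³/s
Panel 2-3: Δb = 2.5 m, d̄ = (0.79+1.76)/2 = 1.275, v̄ = (0.60+1.21)/2 = 0.905 → q = 2.5×1.275×0.905 = 2.885 m³/s
Panel 3-4: Δb = 3.9 m, d̄ = (1.76+1.31)/2 = 1.535, v̄ = (1.21+1.16)/2 = 1.185 → q = 3.9×1.535×1.185 = 7.094 m³/s
Panel 4-5: Δb = 1 m, d̄ = (1.31+0.97)/2 = 1.14, v̄ = (1.16+1.10)/2 = 1.13 → q = 1×1.14×1.13 = 1.288 m³/s
Panel 5-6: Δb = 1.5 m, d̄ = (0.97+0.31)/2 = 0.64, v̄ = (1.10+0.52)/2 = 0.81 → q = 1.5×0.64×0.81 = 0.7776 m³/s
Q = Σ q = 12.62 m³/s

12.6 m³/s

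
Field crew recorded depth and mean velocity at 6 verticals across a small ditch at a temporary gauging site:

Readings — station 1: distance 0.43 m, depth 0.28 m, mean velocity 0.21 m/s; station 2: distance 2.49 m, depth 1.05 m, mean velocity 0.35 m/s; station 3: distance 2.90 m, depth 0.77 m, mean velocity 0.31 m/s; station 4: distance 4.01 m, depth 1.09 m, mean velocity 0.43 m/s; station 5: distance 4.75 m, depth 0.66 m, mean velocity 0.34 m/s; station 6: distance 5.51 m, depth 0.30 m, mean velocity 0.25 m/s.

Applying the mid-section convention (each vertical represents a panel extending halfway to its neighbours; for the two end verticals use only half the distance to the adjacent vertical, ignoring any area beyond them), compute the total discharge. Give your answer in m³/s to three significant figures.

1.33 m³/s

w_1 = (2.49 − 0.43)/2 = 1.03 m; q_1 = 0.21 × 0.28 × 1.03 = 0.06056 m³/s
w_2 = (2.90 − 0.43)/2 = 1.235 m; q_2 = 0.35 × 1.05 × 1.235 = 0.4539 m³/s
w_3 = (4.01 − 2.49)/2 = 0.76 m; q_3 = 0.31 × 0.77 × 0.76 = 0.1814 m³/s
w_4 = (4.75 − 2.90)/2 = 0.925 m; q_4 = 0.43 × 1.09 × 0.925 = 0.4335 m³/s
w_5 = (5.51 − 4.01)/2 = 0.75 m; q_5 = 0.34 × 0.66 × 0.75 = 0.1683 m³/s
w_6 = (5.51 − 4.75)/2 = 0.38 m; q_6 = 0.25 × 0.30 × 0.38 = 0.02850 m³/s
Q = Σ qᵢ = 1.326 m³/s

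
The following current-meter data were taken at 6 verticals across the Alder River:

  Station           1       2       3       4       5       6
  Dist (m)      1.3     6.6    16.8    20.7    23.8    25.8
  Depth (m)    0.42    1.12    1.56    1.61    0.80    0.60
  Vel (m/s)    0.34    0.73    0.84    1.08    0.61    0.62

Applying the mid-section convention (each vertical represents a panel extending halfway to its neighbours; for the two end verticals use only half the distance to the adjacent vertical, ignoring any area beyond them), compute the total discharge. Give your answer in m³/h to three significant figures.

85200 m³/h

w_1 = (6.6 − 1.3)/2 = 2.65 m; q_1 = 0.34 × 0.42 × 2.65 = 0.3784 m³/s
w_2 = (16.8 − 1.3)/2 = 7.75 m; q_2 = 0.73 × 1.12 × 7.75 = 6.336 m³/s
w_3 = (20.7 − 6.6)/2 = 7.05 m; q_3 = 0.84 × 1.56 × 7.05 = 9.238 m³/s
w_4 = (23.8 − 16.8)/2 = 3.5 m; q_4 = 1.08 × 1.61 × 3.5 = 6.086 m³/s
w_5 = (25.8 − 20.7)/2 = 2.55 m; q_5 = 0.61 × 0.80 × 2.55 = 1.244 m³/s
w_6 = (25.8 − 23.8)/2 = 1 m; q_6 = 0.62 × 0.60 × 1 = 0.3720 m³/s
Q = Σ qᵢ = 23.66 m³/s
= 23.66 × 3600 = 85160 m³/h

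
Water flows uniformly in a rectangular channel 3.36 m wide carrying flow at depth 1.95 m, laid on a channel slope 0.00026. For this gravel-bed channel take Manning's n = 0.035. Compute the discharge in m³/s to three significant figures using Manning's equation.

2.82 m³/s

A = b·y = 3.36 × 1.95 = 6.552 m²
P = b + 2y = 3.36 + 2×1.95 = 7.260 m
R = A/P = 6.552/7.260 = 0.9025 m
Q = (1/n)·A·R^(2/3)·S^(1/2) = (1/0.035) × 6.552 × 0.9025^(2/3) × 0.00026^(1/2) = 2.819 m³/s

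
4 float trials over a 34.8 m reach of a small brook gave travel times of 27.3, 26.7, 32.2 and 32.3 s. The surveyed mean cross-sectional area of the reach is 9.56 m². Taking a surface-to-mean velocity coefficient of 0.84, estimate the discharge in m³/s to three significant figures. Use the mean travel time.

t̄ = (27.3 + 26.7 + 32.2 + 32.3) / 4 = 29.625 s
v_surface = L / t̄ = 34.8 / 29.625 = 1.175 m/s
v_mean = 0.84 × 1.175 = 0.9867 m/s
Q = A × v_mean = 9.56 × 0.9867 = 9.433 m³/s

9.43 m³/s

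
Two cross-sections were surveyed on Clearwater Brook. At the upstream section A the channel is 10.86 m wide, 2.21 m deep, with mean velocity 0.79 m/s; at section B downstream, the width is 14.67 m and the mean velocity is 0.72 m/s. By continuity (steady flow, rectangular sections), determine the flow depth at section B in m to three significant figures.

1.80 m

Q = A₁V₁ = (10.86×2.21) × 0.79 = 18.96 m³/s
d₂ = Q/(b₂ V₂) = 18.96/(14.67×0.72) = 1.795 m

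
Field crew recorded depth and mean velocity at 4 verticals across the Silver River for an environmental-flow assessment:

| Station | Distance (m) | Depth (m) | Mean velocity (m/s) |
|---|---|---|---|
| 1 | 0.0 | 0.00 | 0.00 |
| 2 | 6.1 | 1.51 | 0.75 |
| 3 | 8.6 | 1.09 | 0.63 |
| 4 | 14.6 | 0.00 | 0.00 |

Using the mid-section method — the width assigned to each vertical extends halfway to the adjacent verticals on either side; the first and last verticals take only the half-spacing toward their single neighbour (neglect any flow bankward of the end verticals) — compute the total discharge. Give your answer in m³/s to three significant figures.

w_2 = (8.6 − 0.0)/2 = 4.3 m; q_2 = 0.75 × 1.51 × 4.3 = 4.870 m³/s
w_3 = (14.6 − 6.1)/2 = 4.25 m; q_3 = 0.63 × 1.09 × 4.25 = 2.918 m³/s
Stations 1, 4 contribute zero (depth or velocity is 0).
Q = Σ qᵢ = 7.788 m³/s

7.79 m³/s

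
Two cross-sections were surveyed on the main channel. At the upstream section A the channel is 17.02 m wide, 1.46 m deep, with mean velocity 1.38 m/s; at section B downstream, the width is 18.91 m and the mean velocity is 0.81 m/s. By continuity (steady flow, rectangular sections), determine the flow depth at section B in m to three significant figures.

2.24 m

Q = A₁V₁ = (17.02×1.46) × 1.38 = 34.29 m³/s
d₂ = Q/(b₂ V₂) = 34.29/(18.91×0.81) = 2.239 m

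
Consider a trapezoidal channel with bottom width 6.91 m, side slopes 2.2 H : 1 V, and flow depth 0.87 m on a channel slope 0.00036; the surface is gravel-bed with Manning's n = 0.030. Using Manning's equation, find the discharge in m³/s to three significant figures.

3.79 m³/s

A = (b + z·y)·y = (6.91 + 2.2×0.87)×0.87 = 7.677 m²
P = b + 2y√(1+z²) = 6.91 + 2×0.87×√(1+2.2²) = 11.11 m
R = A/P = 7.677/11.11 = 0.6907 m
Q = (1/n)·A·R^(2/3)·S^(1/2) = (1/0.030) × 7.677 × 0.6907^(2/3) × 0.00036^(1/2) = 3.794 m³/s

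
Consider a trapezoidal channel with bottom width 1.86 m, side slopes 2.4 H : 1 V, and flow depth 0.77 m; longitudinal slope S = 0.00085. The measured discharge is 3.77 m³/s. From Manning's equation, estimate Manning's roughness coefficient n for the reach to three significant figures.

0.0137

A = (b + z·y)·y = (1.86 + 2.4×0.77)×0.77 = 2.855 m²
P = b + 2y√(1+z²) = 1.86 + 2×0.77×√(1+2.4²) = 5.864 m
R = A/P = 2.855/5.864 = 0.4869 m
n = (1/Q)·A·R^(2/3)·S^(1/2) = (1/3.77) × 2.855 × 0.6189 × 0.02915 = 0.01367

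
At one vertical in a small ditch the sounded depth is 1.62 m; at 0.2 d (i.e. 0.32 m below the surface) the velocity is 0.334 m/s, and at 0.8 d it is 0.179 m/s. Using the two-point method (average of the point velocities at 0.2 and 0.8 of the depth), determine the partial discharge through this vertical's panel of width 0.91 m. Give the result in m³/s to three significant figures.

v̄ = (0.334 + 0.179) / 2 = 0.2565 m/s
q = v̄ × d × w = 0.2565 × 1.62 × 0.91 = 0.3781 m³/s

0.378 m³/s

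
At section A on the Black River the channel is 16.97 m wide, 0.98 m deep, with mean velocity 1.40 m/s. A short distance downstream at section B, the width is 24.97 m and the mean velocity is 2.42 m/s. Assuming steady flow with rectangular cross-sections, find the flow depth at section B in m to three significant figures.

Q = A₁V₁ = (16.97×0.98) × 1.40 = 23.28 m³/s
d₂ = Q/(b₂ V₂) = 23.28/(24.97×2.42) = 0.3853 m

0.385 m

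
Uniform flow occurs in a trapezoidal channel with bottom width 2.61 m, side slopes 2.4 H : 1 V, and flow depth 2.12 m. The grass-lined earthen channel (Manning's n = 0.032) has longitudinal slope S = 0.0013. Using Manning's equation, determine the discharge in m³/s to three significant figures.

A = (b + z·y)·y = (2.61 + 2.4×2.12)×2.12 = 16.32 m²
P = b + 2y√(1+z²) = 2.61 + 2×2.12×√(1+2.4²) = 13.63 m
R = A/P = 16.32/13.63 = 1.197 m
Q = (1/n)·A·R^(2/3)·S^(1/2) = (1/0.032) × 16.32 × 1.197^(2/3) × 0.0013^(1/2) = 20.73 m³/s

20.7 m³/s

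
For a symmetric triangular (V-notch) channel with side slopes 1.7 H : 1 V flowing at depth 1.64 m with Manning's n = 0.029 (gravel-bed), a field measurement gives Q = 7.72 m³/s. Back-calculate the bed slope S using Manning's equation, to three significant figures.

A = z·y² = 1.7×1.64² = 4.572 m²
P = 2y√(1+z²) = 2×1.64×√(1+1.7²) = 6.469 m
R = A/P = 4.572/6.469 = 0.7068 m
S = (Q·n / (1·A·R^(2/3)))² = (7.72×0.029 / (1×4.572×0.7935))² = 0.003808

0.00381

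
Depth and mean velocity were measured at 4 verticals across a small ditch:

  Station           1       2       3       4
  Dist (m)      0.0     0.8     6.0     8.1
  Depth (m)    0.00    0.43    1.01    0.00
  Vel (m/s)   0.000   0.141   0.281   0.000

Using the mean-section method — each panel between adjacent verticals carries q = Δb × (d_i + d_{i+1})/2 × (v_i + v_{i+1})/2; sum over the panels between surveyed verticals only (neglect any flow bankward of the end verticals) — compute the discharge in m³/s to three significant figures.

0.951 m³/s

Panel 1-2: Δb = 0.8 m, d̄ = (0.00+0.43)/2 = 0.215, v̄ = (0.000+0.141)/2 = 0.0705 → q = 0.8×0.215×0.0705 = 0.01213 m³/s
Panel 2-3: Δb = 5.2 m, d̄ = (0.43+1.01)/2 = 0.72, v̄ = (0.141+0.281)/2 = 0.211 → q = 5.2×0.72×0.211 = 0.7900 m³/s
Panel 3-4: Δb = 2.1 m, d̄ = (1.01+0.00)/2 = 0.505, v̄ = (0.281+0.000)/2 = 0.1405 → q = 2.1×0.505×0.1405 = 0.1490 m³/s
Q = Σ q = 0.9511 m³/s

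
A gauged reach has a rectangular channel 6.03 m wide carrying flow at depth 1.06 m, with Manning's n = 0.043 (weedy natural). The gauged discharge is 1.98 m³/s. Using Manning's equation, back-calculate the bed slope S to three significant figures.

A = b·y = 6.03 × 1.06 = 6.392 m²
P = b + 2y = 6.03 + 2×1.06 = 8.150 m
R = A/P = 6.392/8.150 = 0.7843 m
S = (Q·n / (1·A·R^(2/3)))² = (1.98×0.043 / (1×6.392×0.8504))² = 0.0002453

0.000245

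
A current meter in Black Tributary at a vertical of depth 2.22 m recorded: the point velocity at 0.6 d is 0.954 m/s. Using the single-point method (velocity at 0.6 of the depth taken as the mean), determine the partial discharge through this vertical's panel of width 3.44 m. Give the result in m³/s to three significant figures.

v̄ = v₀.₆ = 0.954 m/s
q = v̄ × d × w = 0.9540 × 2.22 × 3.44 = 7.286 m³/s

7.29 m³/s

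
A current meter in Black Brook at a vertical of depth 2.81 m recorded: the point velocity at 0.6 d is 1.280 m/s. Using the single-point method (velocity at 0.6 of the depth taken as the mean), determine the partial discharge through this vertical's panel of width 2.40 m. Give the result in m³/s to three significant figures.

8.63 m³/s

v̄ = v₀.₆ = 1.280 m/s
q = v̄ × d × w = 1.280 × 2.81 × 2.40 = 8.632 m³/s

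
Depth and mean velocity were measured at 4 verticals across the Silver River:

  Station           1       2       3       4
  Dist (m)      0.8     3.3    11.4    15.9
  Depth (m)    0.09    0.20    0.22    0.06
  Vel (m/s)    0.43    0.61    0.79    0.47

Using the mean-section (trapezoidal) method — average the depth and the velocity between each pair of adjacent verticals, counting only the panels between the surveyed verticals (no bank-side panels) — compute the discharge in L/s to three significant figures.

Panel 1-2: Δb = 2.5 m, d̄ = (0.09+0.20)/2 = 0.145, v̄ = (0.43+0.61)/2 = 0.52 → q = 2.5×0.145×0.52 = 0.1885 m³/s
Panel 2-3: Δb = 8.1 m, d̄ = (0.20+0.22)/2 = 0.21, v̄ = (0.61+0.79)/2 = 0.7 → q = 8.1×0.21×0.7 = 1.191 m³/s
Panel 3-4: Δb = 4.5 m, d̄ = (0.22+0.06)/2 = 0.14, v̄ = (0.79+0.47)/2 = 0.63 → q = 4.5×0.14×0.63 = 0.3969 m³/s
Q = Σ q = 1.776 m³/s
= 1.776 × 1000 = 1776 L/s

1780 L/s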